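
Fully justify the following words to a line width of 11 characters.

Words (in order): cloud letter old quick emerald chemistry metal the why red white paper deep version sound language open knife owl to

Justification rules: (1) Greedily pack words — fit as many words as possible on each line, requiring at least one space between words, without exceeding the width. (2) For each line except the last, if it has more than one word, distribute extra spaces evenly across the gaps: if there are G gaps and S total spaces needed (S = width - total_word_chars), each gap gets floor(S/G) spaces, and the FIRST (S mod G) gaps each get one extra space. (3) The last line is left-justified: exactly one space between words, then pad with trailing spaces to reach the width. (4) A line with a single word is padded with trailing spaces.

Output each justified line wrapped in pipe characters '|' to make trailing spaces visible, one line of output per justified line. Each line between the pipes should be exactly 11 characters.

Answer: |cloud      |
|letter  old|
|quick      |
|emerald    |
|chemistry  |
|metal   the|
|why     red|
|white paper|
|deep       |
|version    |
|sound      |
|language   |
|open  knife|
|owl to     |

Derivation:
Line 1: ['cloud'] (min_width=5, slack=6)
Line 2: ['letter', 'old'] (min_width=10, slack=1)
Line 3: ['quick'] (min_width=5, slack=6)
Line 4: ['emerald'] (min_width=7, slack=4)
Line 5: ['chemistry'] (min_width=9, slack=2)
Line 6: ['metal', 'the'] (min_width=9, slack=2)
Line 7: ['why', 'red'] (min_width=7, slack=4)
Line 8: ['white', 'paper'] (min_width=11, slack=0)
Line 9: ['deep'] (min_width=4, slack=7)
Line 10: ['version'] (min_width=7, slack=4)
Line 11: ['sound'] (min_width=5, slack=6)
Line 12: ['language'] (min_width=8, slack=3)
Line 13: ['open', 'knife'] (min_width=10, slack=1)
Line 14: ['owl', 'to'] (min_width=6, slack=5)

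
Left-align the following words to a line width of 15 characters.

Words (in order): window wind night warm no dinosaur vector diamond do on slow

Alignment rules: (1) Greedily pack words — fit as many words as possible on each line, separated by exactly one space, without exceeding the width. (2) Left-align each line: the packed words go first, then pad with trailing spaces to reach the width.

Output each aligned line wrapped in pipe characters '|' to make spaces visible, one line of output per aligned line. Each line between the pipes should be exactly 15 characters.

Answer: |window wind    |
|night warm no  |
|dinosaur vector|
|diamond do on  |
|slow           |

Derivation:
Line 1: ['window', 'wind'] (min_width=11, slack=4)
Line 2: ['night', 'warm', 'no'] (min_width=13, slack=2)
Line 3: ['dinosaur', 'vector'] (min_width=15, slack=0)
Line 4: ['diamond', 'do', 'on'] (min_width=13, slack=2)
Line 5: ['slow'] (min_width=4, slack=11)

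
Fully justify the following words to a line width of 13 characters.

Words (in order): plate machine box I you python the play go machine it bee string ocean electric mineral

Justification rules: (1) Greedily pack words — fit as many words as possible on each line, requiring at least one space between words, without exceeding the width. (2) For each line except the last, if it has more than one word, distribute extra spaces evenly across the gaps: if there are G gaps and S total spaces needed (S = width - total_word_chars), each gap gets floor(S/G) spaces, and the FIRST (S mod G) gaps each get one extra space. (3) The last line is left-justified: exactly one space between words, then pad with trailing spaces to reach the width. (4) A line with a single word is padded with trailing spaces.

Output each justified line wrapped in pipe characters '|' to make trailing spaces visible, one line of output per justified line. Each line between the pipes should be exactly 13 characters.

Answer: |plate machine|
|box   I   you|
|python    the|
|play       go|
|machine    it|
|bee    string|
|ocean        |
|electric     |
|mineral      |

Derivation:
Line 1: ['plate', 'machine'] (min_width=13, slack=0)
Line 2: ['box', 'I', 'you'] (min_width=9, slack=4)
Line 3: ['python', 'the'] (min_width=10, slack=3)
Line 4: ['play', 'go'] (min_width=7, slack=6)
Line 5: ['machine', 'it'] (min_width=10, slack=3)
Line 6: ['bee', 'string'] (min_width=10, slack=3)
Line 7: ['ocean'] (min_width=5, slack=8)
Line 8: ['electric'] (min_width=8, slack=5)
Line 9: ['mineral'] (min_width=7, slack=6)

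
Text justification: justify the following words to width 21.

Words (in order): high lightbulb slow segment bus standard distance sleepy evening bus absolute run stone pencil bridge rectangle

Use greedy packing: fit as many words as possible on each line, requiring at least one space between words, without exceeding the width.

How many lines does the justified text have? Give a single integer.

Answer: 6

Derivation:
Line 1: ['high', 'lightbulb', 'slow'] (min_width=19, slack=2)
Line 2: ['segment', 'bus', 'standard'] (min_width=20, slack=1)
Line 3: ['distance', 'sleepy'] (min_width=15, slack=6)
Line 4: ['evening', 'bus', 'absolute'] (min_width=20, slack=1)
Line 5: ['run', 'stone', 'pencil'] (min_width=16, slack=5)
Line 6: ['bridge', 'rectangle'] (min_width=16, slack=5)
Total lines: 6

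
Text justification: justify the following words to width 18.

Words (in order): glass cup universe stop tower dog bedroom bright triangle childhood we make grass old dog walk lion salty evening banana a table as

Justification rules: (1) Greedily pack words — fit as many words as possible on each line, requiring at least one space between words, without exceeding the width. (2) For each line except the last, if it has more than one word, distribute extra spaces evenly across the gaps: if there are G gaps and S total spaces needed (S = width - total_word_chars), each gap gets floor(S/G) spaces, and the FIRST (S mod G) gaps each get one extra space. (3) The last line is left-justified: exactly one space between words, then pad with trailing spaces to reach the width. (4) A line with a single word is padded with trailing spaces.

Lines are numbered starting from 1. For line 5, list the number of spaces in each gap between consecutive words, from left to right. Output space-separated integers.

Answer: 2 1 1

Derivation:
Line 1: ['glass', 'cup', 'universe'] (min_width=18, slack=0)
Line 2: ['stop', 'tower', 'dog'] (min_width=14, slack=4)
Line 3: ['bedroom', 'bright'] (min_width=14, slack=4)
Line 4: ['triangle', 'childhood'] (min_width=18, slack=0)
Line 5: ['we', 'make', 'grass', 'old'] (min_width=17, slack=1)
Line 6: ['dog', 'walk', 'lion'] (min_width=13, slack=5)
Line 7: ['salty', 'evening'] (min_width=13, slack=5)
Line 8: ['banana', 'a', 'table', 'as'] (min_width=17, slack=1)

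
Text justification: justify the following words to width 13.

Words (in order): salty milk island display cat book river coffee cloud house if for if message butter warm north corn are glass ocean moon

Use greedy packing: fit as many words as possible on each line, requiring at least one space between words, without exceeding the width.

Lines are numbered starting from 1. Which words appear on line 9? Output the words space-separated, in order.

Line 1: ['salty', 'milk'] (min_width=10, slack=3)
Line 2: ['island'] (min_width=6, slack=7)
Line 3: ['display', 'cat'] (min_width=11, slack=2)
Line 4: ['book', 'river'] (min_width=10, slack=3)
Line 5: ['coffee', 'cloud'] (min_width=12, slack=1)
Line 6: ['house', 'if', 'for'] (min_width=12, slack=1)
Line 7: ['if', 'message'] (min_width=10, slack=3)
Line 8: ['butter', 'warm'] (min_width=11, slack=2)
Line 9: ['north', 'corn'] (min_width=10, slack=3)
Line 10: ['are', 'glass'] (min_width=9, slack=4)
Line 11: ['ocean', 'moon'] (min_width=10, slack=3)

Answer: north corn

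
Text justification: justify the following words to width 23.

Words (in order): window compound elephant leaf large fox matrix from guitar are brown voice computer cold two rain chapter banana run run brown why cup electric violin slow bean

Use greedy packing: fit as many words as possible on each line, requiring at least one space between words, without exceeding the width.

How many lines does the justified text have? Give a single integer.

Line 1: ['window', 'compound'] (min_width=15, slack=8)
Line 2: ['elephant', 'leaf', 'large', 'fox'] (min_width=23, slack=0)
Line 3: ['matrix', 'from', 'guitar', 'are'] (min_width=22, slack=1)
Line 4: ['brown', 'voice', 'computer'] (min_width=20, slack=3)
Line 5: ['cold', 'two', 'rain', 'chapter'] (min_width=21, slack=2)
Line 6: ['banana', 'run', 'run', 'brown'] (min_width=20, slack=3)
Line 7: ['why', 'cup', 'electric', 'violin'] (min_width=23, slack=0)
Line 8: ['slow', 'bean'] (min_width=9, slack=14)
Total lines: 8

Answer: 8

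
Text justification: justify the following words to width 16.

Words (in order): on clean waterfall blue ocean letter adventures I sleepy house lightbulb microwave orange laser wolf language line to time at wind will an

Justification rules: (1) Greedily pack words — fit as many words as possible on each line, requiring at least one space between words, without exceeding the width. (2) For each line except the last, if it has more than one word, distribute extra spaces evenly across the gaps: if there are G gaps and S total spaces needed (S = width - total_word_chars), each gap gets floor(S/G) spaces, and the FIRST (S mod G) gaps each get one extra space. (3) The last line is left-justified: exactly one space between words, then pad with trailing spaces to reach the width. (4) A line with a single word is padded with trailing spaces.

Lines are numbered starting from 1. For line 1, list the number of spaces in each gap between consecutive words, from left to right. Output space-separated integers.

Line 1: ['on', 'clean'] (min_width=8, slack=8)
Line 2: ['waterfall', 'blue'] (min_width=14, slack=2)
Line 3: ['ocean', 'letter'] (min_width=12, slack=4)
Line 4: ['adventures', 'I'] (min_width=12, slack=4)
Line 5: ['sleepy', 'house'] (min_width=12, slack=4)
Line 6: ['lightbulb'] (min_width=9, slack=7)
Line 7: ['microwave', 'orange'] (min_width=16, slack=0)
Line 8: ['laser', 'wolf'] (min_width=10, slack=6)
Line 9: ['language', 'line', 'to'] (min_width=16, slack=0)
Line 10: ['time', 'at', 'wind'] (min_width=12, slack=4)
Line 11: ['will', 'an'] (min_width=7, slack=9)

Answer: 9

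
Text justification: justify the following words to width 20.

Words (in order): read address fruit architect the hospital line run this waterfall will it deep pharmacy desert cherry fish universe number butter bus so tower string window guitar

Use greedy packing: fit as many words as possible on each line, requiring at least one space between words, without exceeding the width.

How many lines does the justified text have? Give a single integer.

Answer: 9

Derivation:
Line 1: ['read', 'address', 'fruit'] (min_width=18, slack=2)
Line 2: ['architect', 'the'] (min_width=13, slack=7)
Line 3: ['hospital', 'line', 'run'] (min_width=17, slack=3)
Line 4: ['this', 'waterfall', 'will'] (min_width=19, slack=1)
Line 5: ['it', 'deep', 'pharmacy'] (min_width=16, slack=4)
Line 6: ['desert', 'cherry', 'fish'] (min_width=18, slack=2)
Line 7: ['universe', 'number'] (min_width=15, slack=5)
Line 8: ['butter', 'bus', 'so', 'tower'] (min_width=19, slack=1)
Line 9: ['string', 'window', 'guitar'] (min_width=20, slack=0)
Total lines: 9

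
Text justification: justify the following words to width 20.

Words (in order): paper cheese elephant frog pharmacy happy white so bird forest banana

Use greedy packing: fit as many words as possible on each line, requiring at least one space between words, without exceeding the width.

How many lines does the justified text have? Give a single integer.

Answer: 5

Derivation:
Line 1: ['paper', 'cheese'] (min_width=12, slack=8)
Line 2: ['elephant', 'frog'] (min_width=13, slack=7)
Line 3: ['pharmacy', 'happy', 'white'] (min_width=20, slack=0)
Line 4: ['so', 'bird', 'forest'] (min_width=14, slack=6)
Line 5: ['banana'] (min_width=6, slack=14)
Total lines: 5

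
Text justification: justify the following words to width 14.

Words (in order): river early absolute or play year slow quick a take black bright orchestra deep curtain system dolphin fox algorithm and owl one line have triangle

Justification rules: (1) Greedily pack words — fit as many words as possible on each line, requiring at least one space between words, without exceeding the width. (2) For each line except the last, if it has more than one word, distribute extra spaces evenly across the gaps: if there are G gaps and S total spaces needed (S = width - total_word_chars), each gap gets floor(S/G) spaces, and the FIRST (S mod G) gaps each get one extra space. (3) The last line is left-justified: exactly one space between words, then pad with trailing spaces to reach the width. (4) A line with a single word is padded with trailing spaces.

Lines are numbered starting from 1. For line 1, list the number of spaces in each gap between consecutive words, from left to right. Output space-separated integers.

Line 1: ['river', 'early'] (min_width=11, slack=3)
Line 2: ['absolute', 'or'] (min_width=11, slack=3)
Line 3: ['play', 'year', 'slow'] (min_width=14, slack=0)
Line 4: ['quick', 'a', 'take'] (min_width=12, slack=2)
Line 5: ['black', 'bright'] (min_width=12, slack=2)
Line 6: ['orchestra', 'deep'] (min_width=14, slack=0)
Line 7: ['curtain', 'system'] (min_width=14, slack=0)
Line 8: ['dolphin', 'fox'] (min_width=11, slack=3)
Line 9: ['algorithm', 'and'] (min_width=13, slack=1)
Line 10: ['owl', 'one', 'line'] (min_width=12, slack=2)
Line 11: ['have', 'triangle'] (min_width=13, slack=1)

Answer: 4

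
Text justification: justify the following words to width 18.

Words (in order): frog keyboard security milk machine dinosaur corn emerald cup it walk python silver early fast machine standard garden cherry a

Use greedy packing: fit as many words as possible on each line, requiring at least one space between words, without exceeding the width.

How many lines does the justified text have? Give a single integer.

Line 1: ['frog', 'keyboard'] (min_width=13, slack=5)
Line 2: ['security', 'milk'] (min_width=13, slack=5)
Line 3: ['machine', 'dinosaur'] (min_width=16, slack=2)
Line 4: ['corn', 'emerald', 'cup'] (min_width=16, slack=2)
Line 5: ['it', 'walk', 'python'] (min_width=14, slack=4)
Line 6: ['silver', 'early', 'fast'] (min_width=17, slack=1)
Line 7: ['machine', 'standard'] (min_width=16, slack=2)
Line 8: ['garden', 'cherry', 'a'] (min_width=15, slack=3)
Total lines: 8

Answer: 8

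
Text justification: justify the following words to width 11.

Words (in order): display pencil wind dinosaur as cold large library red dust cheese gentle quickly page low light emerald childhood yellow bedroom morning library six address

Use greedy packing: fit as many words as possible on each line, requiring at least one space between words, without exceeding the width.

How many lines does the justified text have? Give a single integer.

Line 1: ['display'] (min_width=7, slack=4)
Line 2: ['pencil', 'wind'] (min_width=11, slack=0)
Line 3: ['dinosaur', 'as'] (min_width=11, slack=0)
Line 4: ['cold', 'large'] (min_width=10, slack=1)
Line 5: ['library', 'red'] (min_width=11, slack=0)
Line 6: ['dust', 'cheese'] (min_width=11, slack=0)
Line 7: ['gentle'] (min_width=6, slack=5)
Line 8: ['quickly'] (min_width=7, slack=4)
Line 9: ['page', 'low'] (min_width=8, slack=3)
Line 10: ['light'] (min_width=5, slack=6)
Line 11: ['emerald'] (min_width=7, slack=4)
Line 12: ['childhood'] (min_width=9, slack=2)
Line 13: ['yellow'] (min_width=6, slack=5)
Line 14: ['bedroom'] (min_width=7, slack=4)
Line 15: ['morning'] (min_width=7, slack=4)
Line 16: ['library', 'six'] (min_width=11, slack=0)
Line 17: ['address'] (min_width=7, slack=4)
Total lines: 17

Answer: 17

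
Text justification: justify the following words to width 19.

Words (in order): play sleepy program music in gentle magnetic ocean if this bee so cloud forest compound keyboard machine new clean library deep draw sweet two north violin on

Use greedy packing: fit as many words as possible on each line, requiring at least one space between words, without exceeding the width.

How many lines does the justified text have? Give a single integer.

Line 1: ['play', 'sleepy', 'program'] (min_width=19, slack=0)
Line 2: ['music', 'in', 'gentle'] (min_width=15, slack=4)
Line 3: ['magnetic', 'ocean', 'if'] (min_width=17, slack=2)
Line 4: ['this', 'bee', 'so', 'cloud'] (min_width=17, slack=2)
Line 5: ['forest', 'compound'] (min_width=15, slack=4)
Line 6: ['keyboard', 'machine'] (min_width=16, slack=3)
Line 7: ['new', 'clean', 'library'] (min_width=17, slack=2)
Line 8: ['deep', 'draw', 'sweet', 'two'] (min_width=19, slack=0)
Line 9: ['north', 'violin', 'on'] (min_width=15, slack=4)
Total lines: 9

Answer: 9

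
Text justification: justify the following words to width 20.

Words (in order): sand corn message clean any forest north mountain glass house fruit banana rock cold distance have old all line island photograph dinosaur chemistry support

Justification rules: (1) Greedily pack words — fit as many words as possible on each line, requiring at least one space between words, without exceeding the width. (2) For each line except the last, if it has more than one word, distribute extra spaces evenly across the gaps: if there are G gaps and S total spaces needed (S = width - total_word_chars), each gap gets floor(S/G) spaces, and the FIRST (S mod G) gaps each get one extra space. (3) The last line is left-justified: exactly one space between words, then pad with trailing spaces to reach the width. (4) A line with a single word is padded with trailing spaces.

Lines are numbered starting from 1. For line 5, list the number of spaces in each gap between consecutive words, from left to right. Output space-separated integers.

Answer: 2 2

Derivation:
Line 1: ['sand', 'corn', 'message'] (min_width=17, slack=3)
Line 2: ['clean', 'any', 'forest'] (min_width=16, slack=4)
Line 3: ['north', 'mountain', 'glass'] (min_width=20, slack=0)
Line 4: ['house', 'fruit', 'banana'] (min_width=18, slack=2)
Line 5: ['rock', 'cold', 'distance'] (min_width=18, slack=2)
Line 6: ['have', 'old', 'all', 'line'] (min_width=17, slack=3)
Line 7: ['island', 'photograph'] (min_width=17, slack=3)
Line 8: ['dinosaur', 'chemistry'] (min_width=18, slack=2)
Line 9: ['support'] (min_width=7, slack=13)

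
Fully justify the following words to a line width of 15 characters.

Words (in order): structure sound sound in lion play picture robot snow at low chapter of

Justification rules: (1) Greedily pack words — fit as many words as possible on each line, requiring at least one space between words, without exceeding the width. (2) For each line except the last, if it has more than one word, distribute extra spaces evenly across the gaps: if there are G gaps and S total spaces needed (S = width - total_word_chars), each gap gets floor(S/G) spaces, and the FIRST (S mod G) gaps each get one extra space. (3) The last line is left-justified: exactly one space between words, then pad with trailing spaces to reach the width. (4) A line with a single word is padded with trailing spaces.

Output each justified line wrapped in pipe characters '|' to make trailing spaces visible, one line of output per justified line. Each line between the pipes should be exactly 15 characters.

Answer: |structure sound|
|sound  in  lion|
|play    picture|
|robot  snow  at|
|low chapter of |

Derivation:
Line 1: ['structure', 'sound'] (min_width=15, slack=0)
Line 2: ['sound', 'in', 'lion'] (min_width=13, slack=2)
Line 3: ['play', 'picture'] (min_width=12, slack=3)
Line 4: ['robot', 'snow', 'at'] (min_width=13, slack=2)
Line 5: ['low', 'chapter', 'of'] (min_width=14, slack=1)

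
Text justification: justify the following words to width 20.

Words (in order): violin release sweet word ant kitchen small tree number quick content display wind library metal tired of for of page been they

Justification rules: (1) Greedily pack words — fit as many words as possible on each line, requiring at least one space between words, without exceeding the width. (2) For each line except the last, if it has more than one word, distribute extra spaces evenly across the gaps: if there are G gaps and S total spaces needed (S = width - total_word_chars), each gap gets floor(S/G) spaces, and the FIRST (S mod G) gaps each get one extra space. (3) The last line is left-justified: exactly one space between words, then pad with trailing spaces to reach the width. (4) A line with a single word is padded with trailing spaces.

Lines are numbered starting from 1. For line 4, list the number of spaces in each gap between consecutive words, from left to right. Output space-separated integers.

Line 1: ['violin', 'release', 'sweet'] (min_width=20, slack=0)
Line 2: ['word', 'ant', 'kitchen'] (min_width=16, slack=4)
Line 3: ['small', 'tree', 'number'] (min_width=17, slack=3)
Line 4: ['quick', 'content'] (min_width=13, slack=7)
Line 5: ['display', 'wind', 'library'] (min_width=20, slack=0)
Line 6: ['metal', 'tired', 'of', 'for'] (min_width=18, slack=2)
Line 7: ['of', 'page', 'been', 'they'] (min_width=17, slack=3)

Answer: 8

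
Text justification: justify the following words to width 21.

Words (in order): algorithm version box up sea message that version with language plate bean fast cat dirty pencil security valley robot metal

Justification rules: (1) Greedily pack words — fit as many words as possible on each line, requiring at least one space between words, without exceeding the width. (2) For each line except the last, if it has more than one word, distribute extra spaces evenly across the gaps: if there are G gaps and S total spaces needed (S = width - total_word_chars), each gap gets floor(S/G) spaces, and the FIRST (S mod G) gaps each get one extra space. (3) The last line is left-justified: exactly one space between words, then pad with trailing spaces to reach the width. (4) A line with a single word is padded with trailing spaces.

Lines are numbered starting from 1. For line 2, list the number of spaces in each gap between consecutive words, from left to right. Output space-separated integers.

Line 1: ['algorithm', 'version', 'box'] (min_width=21, slack=0)
Line 2: ['up', 'sea', 'message', 'that'] (min_width=19, slack=2)
Line 3: ['version', 'with', 'language'] (min_width=21, slack=0)
Line 4: ['plate', 'bean', 'fast', 'cat'] (min_width=19, slack=2)
Line 5: ['dirty', 'pencil', 'security'] (min_width=21, slack=0)
Line 6: ['valley', 'robot', 'metal'] (min_width=18, slack=3)

Answer: 2 2 1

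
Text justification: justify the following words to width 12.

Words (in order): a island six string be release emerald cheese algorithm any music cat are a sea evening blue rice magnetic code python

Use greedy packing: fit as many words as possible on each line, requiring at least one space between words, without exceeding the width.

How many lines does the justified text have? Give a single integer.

Answer: 12

Derivation:
Line 1: ['a', 'island', 'six'] (min_width=12, slack=0)
Line 2: ['string', 'be'] (min_width=9, slack=3)
Line 3: ['release'] (min_width=7, slack=5)
Line 4: ['emerald'] (min_width=7, slack=5)
Line 5: ['cheese'] (min_width=6, slack=6)
Line 6: ['algorithm'] (min_width=9, slack=3)
Line 7: ['any', 'music'] (min_width=9, slack=3)
Line 8: ['cat', 'are', 'a'] (min_width=9, slack=3)
Line 9: ['sea', 'evening'] (min_width=11, slack=1)
Line 10: ['blue', 'rice'] (min_width=9, slack=3)
Line 11: ['magnetic'] (min_width=8, slack=4)
Line 12: ['code', 'python'] (min_width=11, slack=1)
Total lines: 12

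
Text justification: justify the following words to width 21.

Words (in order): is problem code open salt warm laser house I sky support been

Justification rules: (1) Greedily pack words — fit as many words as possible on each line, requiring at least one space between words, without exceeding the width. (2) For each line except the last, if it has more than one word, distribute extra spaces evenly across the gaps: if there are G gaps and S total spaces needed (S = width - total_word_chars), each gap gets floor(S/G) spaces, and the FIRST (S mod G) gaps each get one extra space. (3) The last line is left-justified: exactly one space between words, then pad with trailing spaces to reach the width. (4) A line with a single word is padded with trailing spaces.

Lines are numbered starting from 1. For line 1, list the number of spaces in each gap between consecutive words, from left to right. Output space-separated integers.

Answer: 2 1 1

Derivation:
Line 1: ['is', 'problem', 'code', 'open'] (min_width=20, slack=1)
Line 2: ['salt', 'warm', 'laser', 'house'] (min_width=21, slack=0)
Line 3: ['I', 'sky', 'support', 'been'] (min_width=18, slack=3)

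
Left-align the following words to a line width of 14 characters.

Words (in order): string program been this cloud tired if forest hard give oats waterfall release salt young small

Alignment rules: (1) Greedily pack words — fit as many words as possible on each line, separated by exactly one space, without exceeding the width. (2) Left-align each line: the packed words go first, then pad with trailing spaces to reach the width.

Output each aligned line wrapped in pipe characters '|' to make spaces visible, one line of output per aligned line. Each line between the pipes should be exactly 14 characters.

Line 1: ['string', 'program'] (min_width=14, slack=0)
Line 2: ['been', 'this'] (min_width=9, slack=5)
Line 3: ['cloud', 'tired', 'if'] (min_width=14, slack=0)
Line 4: ['forest', 'hard'] (min_width=11, slack=3)
Line 5: ['give', 'oats'] (min_width=9, slack=5)
Line 6: ['waterfall'] (min_width=9, slack=5)
Line 7: ['release', 'salt'] (min_width=12, slack=2)
Line 8: ['young', 'small'] (min_width=11, slack=3)

Answer: |string program|
|been this     |
|cloud tired if|
|forest hard   |
|give oats     |
|waterfall     |
|release salt  |
|young small   |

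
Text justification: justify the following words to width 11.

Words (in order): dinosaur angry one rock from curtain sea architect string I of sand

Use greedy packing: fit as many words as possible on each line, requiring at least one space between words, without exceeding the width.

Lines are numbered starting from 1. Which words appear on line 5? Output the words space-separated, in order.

Line 1: ['dinosaur'] (min_width=8, slack=3)
Line 2: ['angry', 'one'] (min_width=9, slack=2)
Line 3: ['rock', 'from'] (min_width=9, slack=2)
Line 4: ['curtain', 'sea'] (min_width=11, slack=0)
Line 5: ['architect'] (min_width=9, slack=2)
Line 6: ['string', 'I', 'of'] (min_width=11, slack=0)
Line 7: ['sand'] (min_width=4, slack=7)

Answer: architect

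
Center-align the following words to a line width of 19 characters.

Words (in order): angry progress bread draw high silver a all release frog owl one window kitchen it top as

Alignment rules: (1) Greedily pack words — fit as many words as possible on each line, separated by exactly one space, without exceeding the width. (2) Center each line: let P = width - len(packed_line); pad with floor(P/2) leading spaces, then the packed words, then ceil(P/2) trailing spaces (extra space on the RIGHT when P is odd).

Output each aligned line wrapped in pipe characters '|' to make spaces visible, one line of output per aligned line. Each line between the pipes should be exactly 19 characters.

Answer: |  angry progress   |
|  bread draw high  |
|   silver a all    |
| release frog owl  |
|one window kitchen |
|     it top as     |

Derivation:
Line 1: ['angry', 'progress'] (min_width=14, slack=5)
Line 2: ['bread', 'draw', 'high'] (min_width=15, slack=4)
Line 3: ['silver', 'a', 'all'] (min_width=12, slack=7)
Line 4: ['release', 'frog', 'owl'] (min_width=16, slack=3)
Line 5: ['one', 'window', 'kitchen'] (min_width=18, slack=1)
Line 6: ['it', 'top', 'as'] (min_width=9, slack=10)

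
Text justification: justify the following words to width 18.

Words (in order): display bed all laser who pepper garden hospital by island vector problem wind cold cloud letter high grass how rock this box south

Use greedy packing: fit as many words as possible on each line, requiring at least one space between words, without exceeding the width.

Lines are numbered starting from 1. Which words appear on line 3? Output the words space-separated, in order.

Line 1: ['display', 'bed', 'all'] (min_width=15, slack=3)
Line 2: ['laser', 'who', 'pepper'] (min_width=16, slack=2)
Line 3: ['garden', 'hospital', 'by'] (min_width=18, slack=0)
Line 4: ['island', 'vector'] (min_width=13, slack=5)
Line 5: ['problem', 'wind', 'cold'] (min_width=17, slack=1)
Line 6: ['cloud', 'letter', 'high'] (min_width=17, slack=1)
Line 7: ['grass', 'how', 'rock'] (min_width=14, slack=4)
Line 8: ['this', 'box', 'south'] (min_width=14, slack=4)

Answer: garden hospital by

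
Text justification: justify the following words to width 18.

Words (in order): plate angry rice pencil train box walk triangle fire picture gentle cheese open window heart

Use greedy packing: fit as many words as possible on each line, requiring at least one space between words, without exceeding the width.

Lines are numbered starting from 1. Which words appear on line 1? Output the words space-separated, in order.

Answer: plate angry rice

Derivation:
Line 1: ['plate', 'angry', 'rice'] (min_width=16, slack=2)
Line 2: ['pencil', 'train', 'box'] (min_width=16, slack=2)
Line 3: ['walk', 'triangle', 'fire'] (min_width=18, slack=0)
Line 4: ['picture', 'gentle'] (min_width=14, slack=4)
Line 5: ['cheese', 'open', 'window'] (min_width=18, slack=0)
Line 6: ['heart'] (min_width=5, slack=13)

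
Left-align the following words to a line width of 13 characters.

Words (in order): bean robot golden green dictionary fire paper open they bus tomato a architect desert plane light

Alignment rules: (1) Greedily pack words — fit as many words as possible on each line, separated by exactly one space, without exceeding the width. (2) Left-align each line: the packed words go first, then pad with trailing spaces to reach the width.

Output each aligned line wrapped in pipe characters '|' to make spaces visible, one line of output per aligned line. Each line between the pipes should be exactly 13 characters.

Answer: |bean robot   |
|golden green |
|dictionary   |
|fire paper   |
|open they bus|
|tomato a     |
|architect    |
|desert plane |
|light        |

Derivation:
Line 1: ['bean', 'robot'] (min_width=10, slack=3)
Line 2: ['golden', 'green'] (min_width=12, slack=1)
Line 3: ['dictionary'] (min_width=10, slack=3)
Line 4: ['fire', 'paper'] (min_width=10, slack=3)
Line 5: ['open', 'they', 'bus'] (min_width=13, slack=0)
Line 6: ['tomato', 'a'] (min_width=8, slack=5)
Line 7: ['architect'] (min_width=9, slack=4)
Line 8: ['desert', 'plane'] (min_width=12, slack=1)
Line 9: ['light'] (min_width=5, slack=8)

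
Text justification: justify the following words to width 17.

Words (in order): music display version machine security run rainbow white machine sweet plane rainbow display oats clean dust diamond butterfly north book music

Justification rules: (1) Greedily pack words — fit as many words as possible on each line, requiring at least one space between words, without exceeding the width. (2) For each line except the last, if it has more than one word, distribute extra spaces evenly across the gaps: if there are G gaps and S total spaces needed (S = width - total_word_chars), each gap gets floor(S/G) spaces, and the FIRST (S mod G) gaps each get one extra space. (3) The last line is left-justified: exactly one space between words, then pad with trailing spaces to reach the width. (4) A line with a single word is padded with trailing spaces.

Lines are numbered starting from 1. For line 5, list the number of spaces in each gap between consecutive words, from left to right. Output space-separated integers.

Answer: 5

Derivation:
Line 1: ['music', 'display'] (min_width=13, slack=4)
Line 2: ['version', 'machine'] (min_width=15, slack=2)
Line 3: ['security', 'run'] (min_width=12, slack=5)
Line 4: ['rainbow', 'white'] (min_width=13, slack=4)
Line 5: ['machine', 'sweet'] (min_width=13, slack=4)
Line 6: ['plane', 'rainbow'] (min_width=13, slack=4)
Line 7: ['display', 'oats'] (min_width=12, slack=5)
Line 8: ['clean', 'dust'] (min_width=10, slack=7)
Line 9: ['diamond', 'butterfly'] (min_width=17, slack=0)
Line 10: ['north', 'book', 'music'] (min_width=16, slack=1)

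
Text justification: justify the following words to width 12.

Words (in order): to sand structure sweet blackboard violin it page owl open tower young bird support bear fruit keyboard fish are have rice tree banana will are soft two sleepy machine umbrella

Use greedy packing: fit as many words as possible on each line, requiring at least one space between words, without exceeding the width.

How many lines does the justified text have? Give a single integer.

Answer: 19

Derivation:
Line 1: ['to', 'sand'] (min_width=7, slack=5)
Line 2: ['structure'] (min_width=9, slack=3)
Line 3: ['sweet'] (min_width=5, slack=7)
Line 4: ['blackboard'] (min_width=10, slack=2)
Line 5: ['violin', 'it'] (min_width=9, slack=3)
Line 6: ['page', 'owl'] (min_width=8, slack=4)
Line 7: ['open', 'tower'] (min_width=10, slack=2)
Line 8: ['young', 'bird'] (min_width=10, slack=2)
Line 9: ['support', 'bear'] (min_width=12, slack=0)
Line 10: ['fruit'] (min_width=5, slack=7)
Line 11: ['keyboard'] (min_width=8, slack=4)
Line 12: ['fish', 'are'] (min_width=8, slack=4)
Line 13: ['have', 'rice'] (min_width=9, slack=3)
Line 14: ['tree', 'banana'] (min_width=11, slack=1)
Line 15: ['will', 'are'] (min_width=8, slack=4)
Line 16: ['soft', 'two'] (min_width=8, slack=4)
Line 17: ['sleepy'] (min_width=6, slack=6)
Line 18: ['machine'] (min_width=7, slack=5)
Line 19: ['umbrella'] (min_width=8, slack=4)
Total lines: 19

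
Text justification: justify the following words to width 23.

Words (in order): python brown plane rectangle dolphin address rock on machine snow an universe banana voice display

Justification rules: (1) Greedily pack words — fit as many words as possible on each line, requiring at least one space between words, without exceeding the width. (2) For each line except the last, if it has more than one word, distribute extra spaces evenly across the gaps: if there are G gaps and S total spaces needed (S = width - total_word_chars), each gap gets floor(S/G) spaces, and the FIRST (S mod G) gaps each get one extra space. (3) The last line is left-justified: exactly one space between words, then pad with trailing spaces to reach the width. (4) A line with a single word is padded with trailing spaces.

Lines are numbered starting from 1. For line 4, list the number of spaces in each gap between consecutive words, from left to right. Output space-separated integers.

Line 1: ['python', 'brown', 'plane'] (min_width=18, slack=5)
Line 2: ['rectangle', 'dolphin'] (min_width=17, slack=6)
Line 3: ['address', 'rock', 'on', 'machine'] (min_width=23, slack=0)
Line 4: ['snow', 'an', 'universe', 'banana'] (min_width=23, slack=0)
Line 5: ['voice', 'display'] (min_width=13, slack=10)

Answer: 1 1 1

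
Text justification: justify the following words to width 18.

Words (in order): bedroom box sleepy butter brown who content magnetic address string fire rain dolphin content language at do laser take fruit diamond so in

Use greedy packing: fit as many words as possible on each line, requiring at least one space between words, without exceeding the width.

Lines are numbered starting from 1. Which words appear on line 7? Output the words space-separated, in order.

Answer: at do laser take

Derivation:
Line 1: ['bedroom', 'box', 'sleepy'] (min_width=18, slack=0)
Line 2: ['butter', 'brown', 'who'] (min_width=16, slack=2)
Line 3: ['content', 'magnetic'] (min_width=16, slack=2)
Line 4: ['address', 'string'] (min_width=14, slack=4)
Line 5: ['fire', 'rain', 'dolphin'] (min_width=17, slack=1)
Line 6: ['content', 'language'] (min_width=16, slack=2)
Line 7: ['at', 'do', 'laser', 'take'] (min_width=16, slack=2)
Line 8: ['fruit', 'diamond', 'so'] (min_width=16, slack=2)
Line 9: ['in'] (min_width=2, slack=16)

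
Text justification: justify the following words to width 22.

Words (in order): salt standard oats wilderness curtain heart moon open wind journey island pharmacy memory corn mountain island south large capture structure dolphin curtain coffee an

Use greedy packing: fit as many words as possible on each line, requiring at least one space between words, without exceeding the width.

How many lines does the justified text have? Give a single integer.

Answer: 9

Derivation:
Line 1: ['salt', 'standard', 'oats'] (min_width=18, slack=4)
Line 2: ['wilderness', 'curtain'] (min_width=18, slack=4)
Line 3: ['heart', 'moon', 'open', 'wind'] (min_width=20, slack=2)
Line 4: ['journey', 'island'] (min_width=14, slack=8)
Line 5: ['pharmacy', 'memory', 'corn'] (min_width=20, slack=2)
Line 6: ['mountain', 'island', 'south'] (min_width=21, slack=1)
Line 7: ['large', 'capture'] (min_width=13, slack=9)
Line 8: ['structure', 'dolphin'] (min_width=17, slack=5)
Line 9: ['curtain', 'coffee', 'an'] (min_width=17, slack=5)
Total lines: 9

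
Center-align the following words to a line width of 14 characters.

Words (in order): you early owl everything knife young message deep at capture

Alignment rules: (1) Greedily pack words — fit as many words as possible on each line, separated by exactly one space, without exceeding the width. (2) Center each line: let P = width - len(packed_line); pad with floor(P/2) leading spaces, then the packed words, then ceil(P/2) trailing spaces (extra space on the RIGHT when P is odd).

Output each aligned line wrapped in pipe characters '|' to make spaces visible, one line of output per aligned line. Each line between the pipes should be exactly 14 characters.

Line 1: ['you', 'early', 'owl'] (min_width=13, slack=1)
Line 2: ['everything'] (min_width=10, slack=4)
Line 3: ['knife', 'young'] (min_width=11, slack=3)
Line 4: ['message', 'deep'] (min_width=12, slack=2)
Line 5: ['at', 'capture'] (min_width=10, slack=4)

Answer: |you early owl |
|  everything  |
| knife young  |
| message deep |
|  at capture  |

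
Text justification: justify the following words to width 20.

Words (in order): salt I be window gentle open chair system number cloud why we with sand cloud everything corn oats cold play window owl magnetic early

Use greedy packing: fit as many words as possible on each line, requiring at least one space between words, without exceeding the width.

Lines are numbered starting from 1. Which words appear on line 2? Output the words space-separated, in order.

Answer: gentle open chair

Derivation:
Line 1: ['salt', 'I', 'be', 'window'] (min_width=16, slack=4)
Line 2: ['gentle', 'open', 'chair'] (min_width=17, slack=3)
Line 3: ['system', 'number', 'cloud'] (min_width=19, slack=1)
Line 4: ['why', 'we', 'with', 'sand'] (min_width=16, slack=4)
Line 5: ['cloud', 'everything'] (min_width=16, slack=4)
Line 6: ['corn', 'oats', 'cold', 'play'] (min_width=19, slack=1)
Line 7: ['window', 'owl', 'magnetic'] (min_width=19, slack=1)
Line 8: ['early'] (min_width=5, slack=15)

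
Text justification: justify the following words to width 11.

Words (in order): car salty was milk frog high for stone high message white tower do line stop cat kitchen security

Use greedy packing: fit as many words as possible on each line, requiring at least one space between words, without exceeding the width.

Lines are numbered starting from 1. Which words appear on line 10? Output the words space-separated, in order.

Line 1: ['car', 'salty'] (min_width=9, slack=2)
Line 2: ['was', 'milk'] (min_width=8, slack=3)
Line 3: ['frog', 'high'] (min_width=9, slack=2)
Line 4: ['for', 'stone'] (min_width=9, slack=2)
Line 5: ['high'] (min_width=4, slack=7)
Line 6: ['message'] (min_width=7, slack=4)
Line 7: ['white', 'tower'] (min_width=11, slack=0)
Line 8: ['do', 'line'] (min_width=7, slack=4)
Line 9: ['stop', 'cat'] (min_width=8, slack=3)
Line 10: ['kitchen'] (min_width=7, slack=4)
Line 11: ['security'] (min_width=8, slack=3)

Answer: kitchen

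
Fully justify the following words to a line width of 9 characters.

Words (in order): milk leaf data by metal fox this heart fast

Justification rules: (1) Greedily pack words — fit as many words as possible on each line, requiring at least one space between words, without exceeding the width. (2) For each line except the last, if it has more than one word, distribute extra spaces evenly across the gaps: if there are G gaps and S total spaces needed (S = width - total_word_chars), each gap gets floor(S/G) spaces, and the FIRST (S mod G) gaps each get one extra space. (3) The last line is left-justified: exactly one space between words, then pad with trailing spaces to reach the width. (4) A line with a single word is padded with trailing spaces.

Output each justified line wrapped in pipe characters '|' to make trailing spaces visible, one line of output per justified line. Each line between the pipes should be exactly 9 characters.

Line 1: ['milk', 'leaf'] (min_width=9, slack=0)
Line 2: ['data', 'by'] (min_width=7, slack=2)
Line 3: ['metal', 'fox'] (min_width=9, slack=0)
Line 4: ['this'] (min_width=4, slack=5)
Line 5: ['heart'] (min_width=5, slack=4)
Line 6: ['fast'] (min_width=4, slack=5)

Answer: |milk leaf|
|data   by|
|metal fox|
|this     |
|heart    |
|fast     |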